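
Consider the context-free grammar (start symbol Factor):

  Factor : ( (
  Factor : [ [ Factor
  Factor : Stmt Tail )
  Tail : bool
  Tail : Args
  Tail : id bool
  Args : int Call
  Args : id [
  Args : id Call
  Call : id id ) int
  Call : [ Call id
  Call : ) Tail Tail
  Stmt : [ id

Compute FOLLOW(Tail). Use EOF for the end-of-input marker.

In Factor : Stmt Tail ): add FIRST()) = { ) }.
In Call : ) Tail Tail: add FIRST(Tail) = { bool, id, int }.
In Call : ) Tail Tail: Tail is at the end, add FOLLOW(Call) = { ), bool, id, int }.
Union: FOLLOW(Tail) = { ), bool, id, int }.

{ ), bool, id, int }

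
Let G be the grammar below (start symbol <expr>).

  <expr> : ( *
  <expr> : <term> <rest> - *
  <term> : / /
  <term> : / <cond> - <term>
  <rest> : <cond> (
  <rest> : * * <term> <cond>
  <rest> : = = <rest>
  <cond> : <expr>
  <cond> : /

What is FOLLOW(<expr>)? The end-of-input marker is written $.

<expr> is the start symbol, so $ ∈ FOLLOW(<expr>).
In <cond> : <expr>: <expr> is at the end, add FOLLOW(<cond>) = { (, - }.
Union: FOLLOW(<expr>) = { $, (, - }.

{ $, (, - }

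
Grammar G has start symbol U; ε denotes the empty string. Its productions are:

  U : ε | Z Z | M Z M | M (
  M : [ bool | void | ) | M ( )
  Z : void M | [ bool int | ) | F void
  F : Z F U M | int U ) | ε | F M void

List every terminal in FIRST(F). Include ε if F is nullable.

From F : Z F U M: add FIRST(Z) = { ), [, int, void }.
F : int U ) contributes {int}.
F : ε contributes ε.
From F : F M void: F nullable, take FIRST(F) ∪ FIRST(M) = { ), [, int, void }.
Union: FIRST(F) = { ), [, int, void, ε }.

{ ), [, int, void, ε }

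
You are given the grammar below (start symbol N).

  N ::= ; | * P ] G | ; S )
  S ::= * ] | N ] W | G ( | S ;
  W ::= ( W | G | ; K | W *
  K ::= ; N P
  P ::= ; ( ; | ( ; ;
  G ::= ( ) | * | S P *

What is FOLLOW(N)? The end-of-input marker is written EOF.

{ EOF, (, ;, ] }

N is the start symbol, so EOF ∈ FOLLOW(N).
In S ::= N ] W: add FIRST(] W) = { ] }.
In K ::= ; N P: add FIRST(P) = { (, ; }.
Union: FOLLOW(N) = { EOF, (, ;, ] }.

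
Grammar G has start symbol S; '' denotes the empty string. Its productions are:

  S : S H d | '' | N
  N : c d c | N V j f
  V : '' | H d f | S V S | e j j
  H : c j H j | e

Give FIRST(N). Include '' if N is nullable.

N : c d c contributes {c}.
From N : N V j f: add FIRST(N) = { c }.
Union: FIRST(N) = { c }.

{ c }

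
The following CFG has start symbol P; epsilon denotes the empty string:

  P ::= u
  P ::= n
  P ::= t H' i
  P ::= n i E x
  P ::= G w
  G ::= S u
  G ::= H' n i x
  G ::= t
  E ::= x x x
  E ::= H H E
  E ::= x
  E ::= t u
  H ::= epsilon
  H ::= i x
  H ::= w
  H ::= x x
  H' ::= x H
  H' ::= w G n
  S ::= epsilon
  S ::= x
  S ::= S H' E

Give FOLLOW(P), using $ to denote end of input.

{ $ }

P is the start symbol, so $ ∈ FOLLOW(P).
Union: FOLLOW(P) = { $ }.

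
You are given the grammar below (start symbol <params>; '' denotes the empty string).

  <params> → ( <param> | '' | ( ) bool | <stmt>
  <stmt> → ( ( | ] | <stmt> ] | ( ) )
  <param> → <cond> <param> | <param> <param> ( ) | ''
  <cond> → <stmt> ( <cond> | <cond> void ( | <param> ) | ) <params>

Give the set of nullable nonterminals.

Directly nullable (have an ''-production): <params>, <param>.
No other nonterminal has a production whose RHS symbols are all nullable.

{ <param>, <params> }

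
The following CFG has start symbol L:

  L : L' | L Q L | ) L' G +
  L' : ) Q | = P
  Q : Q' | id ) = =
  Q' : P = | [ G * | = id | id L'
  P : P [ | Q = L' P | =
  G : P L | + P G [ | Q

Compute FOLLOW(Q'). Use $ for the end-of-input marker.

{ $, ), *, +, =, [, id }

In Q : Q': Q' is at the end, add FOLLOW(Q) = { $, ), *, +, =, [, id }.
Union: FOLLOW(Q') = { $, ), *, +, =, [, id }.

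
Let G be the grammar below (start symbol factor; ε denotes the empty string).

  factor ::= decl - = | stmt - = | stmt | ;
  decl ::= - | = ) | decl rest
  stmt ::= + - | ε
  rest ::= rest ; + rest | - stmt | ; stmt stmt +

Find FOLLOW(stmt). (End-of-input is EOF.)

In factor ::= stmt - =: add FIRST(- =) = { - }.
In factor ::= stmt: stmt is at the end, add FOLLOW(factor) = { EOF }.
In rest ::= - stmt: stmt is at the end, add FOLLOW(rest) = { -, ; }.
In rest ::= ; stmt stmt +: add FIRST(stmt +) = { + }.
In rest ::= ; stmt stmt +: add FIRST(+) = { + }.
Union: FOLLOW(stmt) = { EOF, +, -, ; }.

{ EOF, +, -, ; }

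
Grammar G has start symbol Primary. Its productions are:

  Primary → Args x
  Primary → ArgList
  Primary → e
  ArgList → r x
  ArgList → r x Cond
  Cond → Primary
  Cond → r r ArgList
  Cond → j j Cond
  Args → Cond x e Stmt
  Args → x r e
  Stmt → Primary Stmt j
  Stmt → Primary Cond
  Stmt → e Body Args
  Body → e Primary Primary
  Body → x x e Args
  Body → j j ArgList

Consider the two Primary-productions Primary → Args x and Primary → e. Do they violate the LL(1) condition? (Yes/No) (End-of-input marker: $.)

FIRST(Args x) = { e, j, r, x } and FIRST(e) = { e }.
Both contain e, so the two alternatives are not disjoint — LL(1) conflict.

Yes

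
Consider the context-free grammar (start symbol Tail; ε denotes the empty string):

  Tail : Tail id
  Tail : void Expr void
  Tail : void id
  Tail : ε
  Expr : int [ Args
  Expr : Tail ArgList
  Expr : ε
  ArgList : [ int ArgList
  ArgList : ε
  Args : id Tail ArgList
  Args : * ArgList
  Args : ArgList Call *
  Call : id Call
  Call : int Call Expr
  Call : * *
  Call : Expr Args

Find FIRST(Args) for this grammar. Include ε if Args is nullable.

{ *, [, id, int, void }

Args : id Tail ArgList contributes {id}.
Args : * ArgList contributes {*}.
From Args : ArgList Call *: ArgList nullable, take FIRST(ArgList) ∪ FIRST(Call) = { *, [, id, int, void }.
Union: FIRST(Args) = { *, [, id, int, void }.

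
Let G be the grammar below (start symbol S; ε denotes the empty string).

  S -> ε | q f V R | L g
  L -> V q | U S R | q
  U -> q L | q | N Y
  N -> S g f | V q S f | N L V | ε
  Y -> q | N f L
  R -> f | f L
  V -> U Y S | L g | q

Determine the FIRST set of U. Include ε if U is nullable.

U -> q L contributes {q}.
U -> q contributes {q}.
From U -> N Y: N nullable, take FIRST(N) ∪ FIRST(Y) = { f, g, q }.
Union: FIRST(U) = { f, g, q }.

{ f, g, q }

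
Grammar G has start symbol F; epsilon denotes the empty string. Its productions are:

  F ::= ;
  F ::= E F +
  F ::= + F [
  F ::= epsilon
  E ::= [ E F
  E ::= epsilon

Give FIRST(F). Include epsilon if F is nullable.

F ::= ; contributes {;}.
From F ::= E F +: E, F nullable, take FIRST(E) ∪ FIRST(F) ∪ {+} = { +, ;, [ }.
F ::= + F [ contributes {+}.
F ::= epsilon contributes epsilon.
Union: FIRST(F) = { +, ;, [, epsilon }.

{ +, ;, [, epsilon }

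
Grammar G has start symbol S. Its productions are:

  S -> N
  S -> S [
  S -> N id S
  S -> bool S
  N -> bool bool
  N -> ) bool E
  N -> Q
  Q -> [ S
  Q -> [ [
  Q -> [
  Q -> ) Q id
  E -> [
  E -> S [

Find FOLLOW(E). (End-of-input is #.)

{ #, [, id }

In N -> ) bool E: E is at the end, add FOLLOW(N) = { #, [, id }.
Union: FOLLOW(E) = { #, [, id }.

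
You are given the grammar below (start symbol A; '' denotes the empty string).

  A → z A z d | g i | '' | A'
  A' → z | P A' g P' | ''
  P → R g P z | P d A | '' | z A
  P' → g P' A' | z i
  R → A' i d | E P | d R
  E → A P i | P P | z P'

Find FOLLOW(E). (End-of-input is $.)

In R → E P: add FIRST(P)\{''} = { d, g, i, z }.
  Since P is nullable, also add FOLLOW(R) = { g }.
Union: FOLLOW(E) = { d, g, i, z }.

{ d, g, i, z }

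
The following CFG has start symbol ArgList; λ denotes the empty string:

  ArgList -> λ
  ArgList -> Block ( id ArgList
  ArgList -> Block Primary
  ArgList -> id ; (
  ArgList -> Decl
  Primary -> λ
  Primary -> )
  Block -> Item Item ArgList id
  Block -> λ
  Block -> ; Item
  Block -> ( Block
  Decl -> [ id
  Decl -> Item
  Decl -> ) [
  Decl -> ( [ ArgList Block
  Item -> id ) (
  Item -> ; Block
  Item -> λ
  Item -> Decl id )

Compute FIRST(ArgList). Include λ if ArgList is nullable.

ArgList -> λ contributes λ.
From ArgList -> Block ( id ArgList: Block nullable, take FIRST(Block) ∪ {(} = { (, ), ;, [, id }.
From ArgList -> Block Primary: Block, Primary nullable, take FIRST(Block) ∪ FIRST(Primary) = { (, ), ;, [, id }; also λ since the whole RHS is nullable.
ArgList -> id ; ( contributes {id}.
From ArgList -> Decl: add FIRST(Decl) = { (, ), ;, [, id, λ } (including λ since Decl is nullable).
Union: FIRST(ArgList) = { (, ), ;, [, id, λ }.

{ (, ), ;, [, id, λ }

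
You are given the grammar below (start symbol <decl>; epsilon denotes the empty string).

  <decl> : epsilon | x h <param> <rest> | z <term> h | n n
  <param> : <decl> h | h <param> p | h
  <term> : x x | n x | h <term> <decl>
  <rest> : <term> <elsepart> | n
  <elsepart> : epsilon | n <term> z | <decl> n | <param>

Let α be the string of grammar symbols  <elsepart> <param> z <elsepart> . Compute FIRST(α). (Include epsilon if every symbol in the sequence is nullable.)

Add FIRST(<elsepart>)\{epsilon} = { h, n, x, z }; <elsepart> is nullable, continue.
Add FIRST(<param>) = { h, n, x, z }; <param> is not nullable, stop.

{ h, n, x, z }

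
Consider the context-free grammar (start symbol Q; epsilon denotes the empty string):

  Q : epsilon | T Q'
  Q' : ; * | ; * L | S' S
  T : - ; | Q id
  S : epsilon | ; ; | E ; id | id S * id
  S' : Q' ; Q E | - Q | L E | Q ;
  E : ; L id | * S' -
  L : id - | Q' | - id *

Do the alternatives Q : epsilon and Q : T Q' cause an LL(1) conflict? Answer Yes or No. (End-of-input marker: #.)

Yes

FIRST(epsilon) = { epsilon } and FIRST(T Q') = { -, id }.
The first alternative is nullable and FOLLOW(Q) = { #, *, -, ;, id } shares - with FIRST of the second — conflict.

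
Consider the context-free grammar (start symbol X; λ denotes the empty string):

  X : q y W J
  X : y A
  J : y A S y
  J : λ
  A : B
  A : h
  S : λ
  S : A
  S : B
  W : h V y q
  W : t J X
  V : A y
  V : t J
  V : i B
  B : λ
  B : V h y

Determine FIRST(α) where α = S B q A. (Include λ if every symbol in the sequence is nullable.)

Add FIRST(S)\{λ} = { h, i, t, y }; S is nullable, continue.
Add FIRST(B)\{λ} = { h, i, t, y }; B is nullable, continue.
q is a terminal; add {q} and stop.

{ h, i, q, t, y }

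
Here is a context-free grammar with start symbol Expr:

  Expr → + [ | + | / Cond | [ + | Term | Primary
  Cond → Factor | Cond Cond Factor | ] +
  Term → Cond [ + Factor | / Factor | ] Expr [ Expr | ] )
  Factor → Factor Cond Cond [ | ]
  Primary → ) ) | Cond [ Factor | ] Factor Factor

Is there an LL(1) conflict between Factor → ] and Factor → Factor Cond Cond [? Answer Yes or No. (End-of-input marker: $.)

FIRST(]) = { ] } and FIRST(Factor Cond Cond [) = { ] }.
Both contain ], so the two alternatives are not disjoint — LL(1) conflict.

Yes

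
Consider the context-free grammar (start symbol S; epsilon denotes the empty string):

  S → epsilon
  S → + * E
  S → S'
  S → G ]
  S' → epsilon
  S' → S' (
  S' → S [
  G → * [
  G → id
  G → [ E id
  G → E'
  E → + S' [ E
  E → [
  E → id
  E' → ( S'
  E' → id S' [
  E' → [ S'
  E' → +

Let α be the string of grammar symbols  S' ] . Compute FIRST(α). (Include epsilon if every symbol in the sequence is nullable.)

Add FIRST(S')\{epsilon} = { (, *, +, [, id }; S' is nullable, continue.
] is a terminal; add {]} and stop.

{ (, *, +, [, ], id }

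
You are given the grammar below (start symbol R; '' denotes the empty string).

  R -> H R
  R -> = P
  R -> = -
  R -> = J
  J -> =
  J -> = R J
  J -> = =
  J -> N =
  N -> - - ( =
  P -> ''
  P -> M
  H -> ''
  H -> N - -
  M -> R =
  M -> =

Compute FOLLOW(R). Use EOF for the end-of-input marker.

{ EOF, -, = }

R is the start symbol, so EOF ∈ FOLLOW(R).
In R -> H R: R is at the end, add FOLLOW(R) = { EOF, -, = }.
In J -> = R J: add FIRST(J) = { -, = }.
In M -> R =: add FIRST(=) = { = }.
Union: FOLLOW(R) = { EOF, -, = }.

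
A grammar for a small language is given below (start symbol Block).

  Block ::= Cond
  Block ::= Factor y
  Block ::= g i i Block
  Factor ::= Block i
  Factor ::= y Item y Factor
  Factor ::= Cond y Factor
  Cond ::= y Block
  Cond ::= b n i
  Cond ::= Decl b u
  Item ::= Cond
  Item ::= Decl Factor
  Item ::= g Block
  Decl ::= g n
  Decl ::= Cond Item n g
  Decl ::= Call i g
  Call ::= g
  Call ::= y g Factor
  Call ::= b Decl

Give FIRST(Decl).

Decl ::= g n contributes {g}.
From Decl ::= Cond Item n g: add FIRST(Cond) = { b, g, y }.
From Decl ::= Call i g: add FIRST(Call) = { b, g, y }.
Union: FIRST(Decl) = { b, g, y }.

{ b, g, y }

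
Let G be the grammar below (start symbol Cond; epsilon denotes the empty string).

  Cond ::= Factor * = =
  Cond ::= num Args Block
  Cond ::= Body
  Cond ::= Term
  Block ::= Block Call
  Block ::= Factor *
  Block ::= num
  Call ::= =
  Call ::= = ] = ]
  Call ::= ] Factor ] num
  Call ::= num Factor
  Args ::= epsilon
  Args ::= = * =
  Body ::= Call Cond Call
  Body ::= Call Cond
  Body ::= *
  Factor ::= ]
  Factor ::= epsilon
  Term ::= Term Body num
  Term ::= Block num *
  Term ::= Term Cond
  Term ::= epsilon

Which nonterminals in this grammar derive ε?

Directly nullable (have an epsilon-production): Args, Factor, Term.
Cond ::= Term with every symbol nullable, so Cond is nullable.
No other nonterminal has a production whose RHS symbols are all nullable.

{ Args, Cond, Factor, Term }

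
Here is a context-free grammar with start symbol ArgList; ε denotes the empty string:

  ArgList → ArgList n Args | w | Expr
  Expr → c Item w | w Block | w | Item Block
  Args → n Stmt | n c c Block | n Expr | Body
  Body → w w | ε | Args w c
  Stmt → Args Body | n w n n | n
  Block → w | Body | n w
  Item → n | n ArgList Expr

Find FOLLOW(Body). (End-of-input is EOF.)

{ EOF, c, n, w }

In Args → Body: Body is at the end, add FOLLOW(Args) = { EOF, c, n, w }.
In Stmt → Args Body: Body is at the end, add FOLLOW(Stmt) = { EOF, c, n, w }.
In Block → Body: Body is at the end, add FOLLOW(Block) = { EOF, c, n, w }.
Union: FOLLOW(Body) = { EOF, c, n, w }.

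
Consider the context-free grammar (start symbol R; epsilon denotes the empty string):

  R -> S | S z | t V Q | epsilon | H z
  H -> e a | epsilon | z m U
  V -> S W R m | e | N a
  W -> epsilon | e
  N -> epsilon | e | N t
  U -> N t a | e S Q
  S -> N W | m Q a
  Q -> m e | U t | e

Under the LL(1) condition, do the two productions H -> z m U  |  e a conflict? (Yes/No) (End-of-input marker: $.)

No

FIRST(z m U) = { z } and FIRST(e a) = { e }.
The FIRST sets are disjoint and neither alternative is nullable — no conflict.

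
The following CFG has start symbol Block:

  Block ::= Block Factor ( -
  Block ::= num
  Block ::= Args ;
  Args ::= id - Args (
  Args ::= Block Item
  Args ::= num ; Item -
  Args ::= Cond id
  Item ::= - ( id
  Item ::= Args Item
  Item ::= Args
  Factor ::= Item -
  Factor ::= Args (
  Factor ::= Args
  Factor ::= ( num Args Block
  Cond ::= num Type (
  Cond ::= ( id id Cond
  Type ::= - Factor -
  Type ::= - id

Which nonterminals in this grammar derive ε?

{ } (none)

No nonterminal has an empty production or an RHS whose symbols are all nullable.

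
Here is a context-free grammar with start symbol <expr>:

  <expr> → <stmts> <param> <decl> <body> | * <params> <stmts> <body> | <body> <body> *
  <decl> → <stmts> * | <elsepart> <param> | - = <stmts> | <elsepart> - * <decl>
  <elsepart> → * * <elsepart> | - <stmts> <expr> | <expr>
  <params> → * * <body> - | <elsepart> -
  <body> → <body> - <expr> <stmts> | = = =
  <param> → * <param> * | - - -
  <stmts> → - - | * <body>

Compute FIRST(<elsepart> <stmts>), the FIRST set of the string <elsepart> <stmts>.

{ *, -, = }

Add FIRST(<elsepart>) = { *, -, = }; <elsepart> is not nullable, stop.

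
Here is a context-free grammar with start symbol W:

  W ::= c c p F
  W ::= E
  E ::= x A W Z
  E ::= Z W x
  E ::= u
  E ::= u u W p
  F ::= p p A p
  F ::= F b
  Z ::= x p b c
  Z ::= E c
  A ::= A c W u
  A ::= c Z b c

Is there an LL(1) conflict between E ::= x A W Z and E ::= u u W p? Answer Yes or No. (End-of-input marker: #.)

FIRST(x A W Z) = { x } and FIRST(u u W p) = { u }.
The FIRST sets are disjoint and neither alternative is nullable — no conflict.

No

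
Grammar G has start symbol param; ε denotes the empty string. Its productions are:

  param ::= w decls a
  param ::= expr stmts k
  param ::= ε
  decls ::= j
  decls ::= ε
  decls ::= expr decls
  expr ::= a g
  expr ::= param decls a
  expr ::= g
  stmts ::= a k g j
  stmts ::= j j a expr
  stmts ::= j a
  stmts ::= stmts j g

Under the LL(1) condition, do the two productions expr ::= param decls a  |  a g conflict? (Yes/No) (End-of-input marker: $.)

Yes

FIRST(param decls a) = { a, g, j, w } and FIRST(a g) = { a }.
Both contain a, so the two alternatives are not disjoint — LL(1) conflict.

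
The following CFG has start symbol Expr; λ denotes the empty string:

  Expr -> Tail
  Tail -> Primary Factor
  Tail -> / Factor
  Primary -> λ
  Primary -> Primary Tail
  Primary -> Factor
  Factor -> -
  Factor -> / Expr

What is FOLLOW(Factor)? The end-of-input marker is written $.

{ $, -, / }

In Tail -> Primary Factor: Factor is at the end, add FOLLOW(Tail) = { $, -, / }.
In Tail -> / Factor: Factor is at the end, add FOLLOW(Tail) = { $, -, / }.
In Primary -> Factor: Factor is at the end, add FOLLOW(Primary) = { -, / }.
Union: FOLLOW(Factor) = { $, -, / }.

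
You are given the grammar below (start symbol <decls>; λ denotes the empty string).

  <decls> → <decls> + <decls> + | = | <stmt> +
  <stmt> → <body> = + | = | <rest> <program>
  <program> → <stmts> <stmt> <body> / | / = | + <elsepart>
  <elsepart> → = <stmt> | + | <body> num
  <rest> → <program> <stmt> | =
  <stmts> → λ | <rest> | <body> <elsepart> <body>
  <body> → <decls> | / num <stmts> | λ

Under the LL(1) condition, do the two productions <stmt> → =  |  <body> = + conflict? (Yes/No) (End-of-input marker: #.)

FIRST(=) = { = } and FIRST(<body> = +) = { +, /, =, num }.
Both contain =, so the two alternatives are not disjoint — LL(1) conflict.

Yes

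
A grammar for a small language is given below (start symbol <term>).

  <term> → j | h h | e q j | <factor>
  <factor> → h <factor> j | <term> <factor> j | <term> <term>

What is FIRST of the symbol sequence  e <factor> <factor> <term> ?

e is a terminal; add {e} and stop.

{ e }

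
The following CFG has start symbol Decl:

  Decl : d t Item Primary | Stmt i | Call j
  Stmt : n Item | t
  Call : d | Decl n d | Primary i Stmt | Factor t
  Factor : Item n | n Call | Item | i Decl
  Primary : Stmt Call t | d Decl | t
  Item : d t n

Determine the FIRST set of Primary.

From Primary : Stmt Call t: add FIRST(Stmt) = { n, t }.
Primary : d Decl contributes {d}.
Primary : t contributes {t}.
Union: FIRST(Primary) = { d, n, t }.

{ d, n, t }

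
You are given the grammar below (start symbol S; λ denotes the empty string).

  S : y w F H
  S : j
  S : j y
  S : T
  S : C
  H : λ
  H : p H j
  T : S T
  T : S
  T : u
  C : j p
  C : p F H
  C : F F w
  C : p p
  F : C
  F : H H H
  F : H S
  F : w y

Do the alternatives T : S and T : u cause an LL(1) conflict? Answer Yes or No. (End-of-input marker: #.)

Yes

FIRST(S) = { j, p, u, w, y } and FIRST(u) = { u }.
Both contain u, so the two alternatives are not disjoint — LL(1) conflict.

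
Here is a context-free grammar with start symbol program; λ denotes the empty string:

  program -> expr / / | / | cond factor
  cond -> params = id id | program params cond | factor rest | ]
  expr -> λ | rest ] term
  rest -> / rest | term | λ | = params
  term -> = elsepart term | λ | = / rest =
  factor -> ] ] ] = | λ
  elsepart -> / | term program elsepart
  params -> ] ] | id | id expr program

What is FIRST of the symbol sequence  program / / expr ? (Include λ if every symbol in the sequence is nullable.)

Add FIRST(program)\{λ} = { /, =, ], id }; program is nullable, continue.
/ is a terminal; add {/} and stop.

{ /, =, ], id }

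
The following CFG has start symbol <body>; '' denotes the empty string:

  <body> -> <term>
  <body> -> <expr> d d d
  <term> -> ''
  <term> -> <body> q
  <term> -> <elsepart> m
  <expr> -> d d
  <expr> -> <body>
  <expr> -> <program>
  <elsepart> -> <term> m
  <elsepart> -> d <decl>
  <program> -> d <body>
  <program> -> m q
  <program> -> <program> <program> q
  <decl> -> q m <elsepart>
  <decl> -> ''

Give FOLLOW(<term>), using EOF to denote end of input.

{ EOF, d, m, q }

In <body> -> <term>: <term> is at the end, add FOLLOW(<body>) = { EOF, d, m, q }.
In <elsepart> -> <term> m: add FIRST(m) = { m }.
Union: FOLLOW(<term>) = { EOF, d, m, q }.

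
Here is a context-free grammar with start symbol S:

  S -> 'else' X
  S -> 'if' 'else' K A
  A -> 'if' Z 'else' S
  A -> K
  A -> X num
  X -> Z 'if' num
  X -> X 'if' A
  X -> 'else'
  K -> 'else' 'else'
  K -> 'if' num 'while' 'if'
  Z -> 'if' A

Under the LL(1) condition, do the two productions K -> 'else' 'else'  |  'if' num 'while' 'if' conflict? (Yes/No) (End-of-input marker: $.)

FIRST('else' 'else') = { 'else' } and FIRST('if' num 'while' 'if') = { 'if' }.
The FIRST sets are disjoint and neither alternative is nullable — no conflict.

No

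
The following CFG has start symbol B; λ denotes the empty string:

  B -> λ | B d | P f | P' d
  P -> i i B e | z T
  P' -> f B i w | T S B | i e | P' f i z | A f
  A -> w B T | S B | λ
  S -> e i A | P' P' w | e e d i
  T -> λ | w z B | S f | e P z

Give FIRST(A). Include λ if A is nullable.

{ e, f, i, w, λ }

A -> w B T contributes {w}.
From A -> S B: add FIRST(S) = { e, f, i, w }.
A -> λ contributes λ.
Union: FIRST(A) = { e, f, i, w, λ }.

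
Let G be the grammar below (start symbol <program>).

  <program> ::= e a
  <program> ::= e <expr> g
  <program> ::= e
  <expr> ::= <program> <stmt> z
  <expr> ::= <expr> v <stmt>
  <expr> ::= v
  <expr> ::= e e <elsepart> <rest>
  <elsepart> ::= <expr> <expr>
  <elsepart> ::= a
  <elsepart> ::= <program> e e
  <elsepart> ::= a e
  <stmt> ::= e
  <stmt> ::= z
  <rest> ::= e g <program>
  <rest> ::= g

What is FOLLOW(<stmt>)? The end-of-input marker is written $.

{ e, g, v, z }

In <expr> ::= <program> <stmt> z: add FIRST(z) = { z }.
In <expr> ::= <expr> v <stmt>: <stmt> is at the end, add FOLLOW(<expr>) = { e, g, v }.
Union: FOLLOW(<stmt>) = { e, g, v, z }.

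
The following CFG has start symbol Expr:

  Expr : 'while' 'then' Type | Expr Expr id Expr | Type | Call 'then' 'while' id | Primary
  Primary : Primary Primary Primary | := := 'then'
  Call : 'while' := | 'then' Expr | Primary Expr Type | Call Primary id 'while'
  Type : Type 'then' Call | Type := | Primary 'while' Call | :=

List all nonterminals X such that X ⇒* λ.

No nonterminal has an empty production or an RHS whose symbols are all nullable.

{ } (none)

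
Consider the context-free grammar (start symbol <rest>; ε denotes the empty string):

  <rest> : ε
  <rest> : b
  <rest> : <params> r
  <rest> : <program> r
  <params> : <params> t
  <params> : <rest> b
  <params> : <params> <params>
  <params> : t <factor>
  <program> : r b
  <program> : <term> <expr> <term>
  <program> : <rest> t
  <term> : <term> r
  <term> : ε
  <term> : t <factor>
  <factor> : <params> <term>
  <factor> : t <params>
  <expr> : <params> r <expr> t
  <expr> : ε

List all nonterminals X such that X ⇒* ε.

{ <expr>, <program>, <rest>, <term> }

Directly nullable (have an ε-production): <rest>, <term>, <expr>.
<program> : <term> <expr> <term> with every symbol nullable, so <program> is nullable.
No other nonterminal has a production whose RHS symbols are all nullable.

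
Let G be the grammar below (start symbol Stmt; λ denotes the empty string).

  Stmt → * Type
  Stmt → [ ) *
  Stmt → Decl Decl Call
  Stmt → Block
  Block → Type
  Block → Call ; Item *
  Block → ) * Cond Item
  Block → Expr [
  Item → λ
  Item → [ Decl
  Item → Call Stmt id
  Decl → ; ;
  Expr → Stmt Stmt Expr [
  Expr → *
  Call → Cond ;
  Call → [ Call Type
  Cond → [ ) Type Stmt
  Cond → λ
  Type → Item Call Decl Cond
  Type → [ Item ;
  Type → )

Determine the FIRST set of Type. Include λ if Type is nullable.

{ ), ;, [ }

From Type → Item Call Decl Cond: Item nullable, take FIRST(Item) ∪ FIRST(Call) = { ;, [ }.
Type → [ Item ; contributes {[}.
Type → ) contributes {)}.
Union: FIRST(Type) = { ), ;, [ }.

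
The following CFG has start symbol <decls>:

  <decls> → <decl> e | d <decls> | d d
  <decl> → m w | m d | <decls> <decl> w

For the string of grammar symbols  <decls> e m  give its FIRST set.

Add FIRST(<decls>) = { d, m }; <decls> is not nullable, stop.

{ d, m }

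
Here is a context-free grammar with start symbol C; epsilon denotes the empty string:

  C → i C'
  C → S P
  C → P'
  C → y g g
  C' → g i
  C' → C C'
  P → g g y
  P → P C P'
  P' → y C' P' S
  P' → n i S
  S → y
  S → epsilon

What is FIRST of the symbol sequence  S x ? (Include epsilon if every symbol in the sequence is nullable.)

{ x, y }

Add FIRST(S)\{epsilon} = { y }; S is nullable, continue.
x is a terminal; add {x} and stop.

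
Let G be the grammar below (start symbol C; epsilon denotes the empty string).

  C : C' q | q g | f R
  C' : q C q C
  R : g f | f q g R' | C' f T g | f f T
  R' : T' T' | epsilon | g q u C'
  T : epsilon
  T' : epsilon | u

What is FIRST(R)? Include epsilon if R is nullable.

R : g f contributes {g}.
R : f q g R' contributes {f}.
From R : C' f T g: add FIRST(C') = { q }.
R : f f T contributes {f}.
Union: FIRST(R) = { f, g, q }.

{ f, g, q }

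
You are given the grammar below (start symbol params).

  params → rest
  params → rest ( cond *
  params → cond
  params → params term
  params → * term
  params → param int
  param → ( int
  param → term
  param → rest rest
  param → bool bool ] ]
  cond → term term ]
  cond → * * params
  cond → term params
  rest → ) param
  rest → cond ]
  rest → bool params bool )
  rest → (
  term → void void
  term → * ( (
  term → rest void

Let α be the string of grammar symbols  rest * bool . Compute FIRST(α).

Add FIRST(rest) = { (, ), *, bool, void }; rest is not nullable, stop.

{ (, ), *, bool, void }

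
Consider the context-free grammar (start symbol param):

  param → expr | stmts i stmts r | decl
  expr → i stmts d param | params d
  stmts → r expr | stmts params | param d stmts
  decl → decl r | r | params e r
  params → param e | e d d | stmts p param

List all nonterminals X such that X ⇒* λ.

No nonterminal has an empty production or an RHS whose symbols are all nullable.

{ } (none)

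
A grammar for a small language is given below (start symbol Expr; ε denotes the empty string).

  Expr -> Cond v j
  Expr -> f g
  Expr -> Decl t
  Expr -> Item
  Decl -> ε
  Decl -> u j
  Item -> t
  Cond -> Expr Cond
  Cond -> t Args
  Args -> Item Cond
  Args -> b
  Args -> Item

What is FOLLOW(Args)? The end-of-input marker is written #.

In Cond -> t Args: Args is at the end, add FOLLOW(Cond) = { v }.
Union: FOLLOW(Args) = { v }.

{ v }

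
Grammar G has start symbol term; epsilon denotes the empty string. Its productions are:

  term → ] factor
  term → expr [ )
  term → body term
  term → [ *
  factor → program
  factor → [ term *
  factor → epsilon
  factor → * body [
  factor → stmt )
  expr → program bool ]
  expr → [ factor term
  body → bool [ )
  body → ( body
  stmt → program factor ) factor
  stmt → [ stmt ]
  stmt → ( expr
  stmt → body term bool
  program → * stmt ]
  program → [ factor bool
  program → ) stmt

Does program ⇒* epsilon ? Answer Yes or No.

Nullable nonterminals: factor.
No production of program has an RHS whose symbols are all nullable, so program is not nullable.

No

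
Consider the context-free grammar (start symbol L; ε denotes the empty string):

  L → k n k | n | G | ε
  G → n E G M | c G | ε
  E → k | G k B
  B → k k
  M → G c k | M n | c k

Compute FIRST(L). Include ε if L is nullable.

L → k n k contributes {k}.
L → n contributes {n}.
From L → G: add FIRST(G) = { c, n, ε } (including ε since G is nullable).
L → ε contributes ε.
Union: FIRST(L) = { c, k, n, ε }.

{ c, k, n, ε }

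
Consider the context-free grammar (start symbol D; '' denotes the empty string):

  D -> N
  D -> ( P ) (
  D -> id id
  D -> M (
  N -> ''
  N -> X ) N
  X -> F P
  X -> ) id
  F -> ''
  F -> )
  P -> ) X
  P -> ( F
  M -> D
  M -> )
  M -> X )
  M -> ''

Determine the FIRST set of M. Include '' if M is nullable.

From M -> D: add FIRST(D) = { (, ), id, '' } (including '' since D is nullable).
M -> ) contributes {)}.
From M -> X ): add FIRST(X) = { (, ) }.
M -> '' contributes ''.
Union: FIRST(M) = { (, ), id, '' }.

{ (, ), id, '' }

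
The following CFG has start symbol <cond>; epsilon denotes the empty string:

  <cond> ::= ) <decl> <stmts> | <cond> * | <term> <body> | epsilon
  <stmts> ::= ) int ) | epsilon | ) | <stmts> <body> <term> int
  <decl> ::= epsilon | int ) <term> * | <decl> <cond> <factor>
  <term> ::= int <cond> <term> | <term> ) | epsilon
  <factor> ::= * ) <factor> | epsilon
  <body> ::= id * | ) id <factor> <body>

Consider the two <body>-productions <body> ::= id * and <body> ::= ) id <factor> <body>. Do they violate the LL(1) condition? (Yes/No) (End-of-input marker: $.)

FIRST(id *) = { id } and FIRST() id <factor> <body>) = { ) }.
The FIRST sets are disjoint and neither alternative is nullable — no conflict.

No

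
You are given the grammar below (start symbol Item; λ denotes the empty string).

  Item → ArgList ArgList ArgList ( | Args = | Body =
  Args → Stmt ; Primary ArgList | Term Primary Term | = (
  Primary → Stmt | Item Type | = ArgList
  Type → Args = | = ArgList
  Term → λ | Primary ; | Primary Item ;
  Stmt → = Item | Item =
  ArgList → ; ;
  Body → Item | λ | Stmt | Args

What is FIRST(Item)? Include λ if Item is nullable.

From Item → ArgList ArgList ArgList (: add FIRST(ArgList) = { ; }.
From Item → Args =: add FIRST(Args) = { ;, = }.
From Item → Body =: Body nullable, take FIRST(Body) ∪ {=} = { ;, = }.
Union: FIRST(Item) = { ;, = }.

{ ;, = }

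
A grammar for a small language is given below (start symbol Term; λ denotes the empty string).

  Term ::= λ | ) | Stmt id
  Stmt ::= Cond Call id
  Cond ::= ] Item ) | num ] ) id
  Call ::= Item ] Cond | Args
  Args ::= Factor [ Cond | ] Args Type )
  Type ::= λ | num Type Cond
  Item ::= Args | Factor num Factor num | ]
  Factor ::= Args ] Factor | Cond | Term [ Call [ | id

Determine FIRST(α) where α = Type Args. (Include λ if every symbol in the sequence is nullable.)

{ ), [, ], id, num }

Add FIRST(Type)\{λ} = { num }; Type is nullable, continue.
Add FIRST(Args) = { ), [, ], id, num }; Args is not nullable, stop.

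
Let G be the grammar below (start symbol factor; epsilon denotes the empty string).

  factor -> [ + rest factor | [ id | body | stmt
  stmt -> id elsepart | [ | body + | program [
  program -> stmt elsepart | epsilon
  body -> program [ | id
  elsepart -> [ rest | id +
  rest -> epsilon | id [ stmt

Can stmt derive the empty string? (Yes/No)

No

Nullable nonterminals: program, rest.
No production of stmt has an RHS whose symbols are all nullable, so stmt is not nullable.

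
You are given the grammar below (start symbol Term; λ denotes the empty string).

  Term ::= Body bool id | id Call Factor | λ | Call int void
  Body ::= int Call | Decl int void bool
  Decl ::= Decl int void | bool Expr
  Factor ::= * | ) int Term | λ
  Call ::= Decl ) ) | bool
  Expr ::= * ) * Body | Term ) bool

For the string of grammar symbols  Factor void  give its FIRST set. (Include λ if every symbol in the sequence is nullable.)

Add FIRST(Factor)\{λ} = { ), * }; Factor is nullable, continue.
void is a terminal; add {void} and stop.

{ ), *, void }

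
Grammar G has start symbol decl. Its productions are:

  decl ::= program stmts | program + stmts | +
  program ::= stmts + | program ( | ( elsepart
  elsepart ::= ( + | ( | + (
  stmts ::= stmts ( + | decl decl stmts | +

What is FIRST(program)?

{ (, + }

From program ::= stmts +: add FIRST(stmts) = { (, + }.
From program ::= program (: add FIRST(program) = { (, + }.
program ::= ( elsepart contributes {(}.
Union: FIRST(program) = { (, + }.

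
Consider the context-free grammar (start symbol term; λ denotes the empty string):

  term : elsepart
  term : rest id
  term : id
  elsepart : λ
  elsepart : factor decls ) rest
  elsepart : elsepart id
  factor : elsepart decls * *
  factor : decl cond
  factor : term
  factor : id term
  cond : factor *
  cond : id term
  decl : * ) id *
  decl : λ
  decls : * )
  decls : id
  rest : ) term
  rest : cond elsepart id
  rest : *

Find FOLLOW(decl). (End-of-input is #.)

{ ), *, id }

In factor : decl cond: add FIRST(cond) = { ), *, id }.
Union: FOLLOW(decl) = { ), *, id }.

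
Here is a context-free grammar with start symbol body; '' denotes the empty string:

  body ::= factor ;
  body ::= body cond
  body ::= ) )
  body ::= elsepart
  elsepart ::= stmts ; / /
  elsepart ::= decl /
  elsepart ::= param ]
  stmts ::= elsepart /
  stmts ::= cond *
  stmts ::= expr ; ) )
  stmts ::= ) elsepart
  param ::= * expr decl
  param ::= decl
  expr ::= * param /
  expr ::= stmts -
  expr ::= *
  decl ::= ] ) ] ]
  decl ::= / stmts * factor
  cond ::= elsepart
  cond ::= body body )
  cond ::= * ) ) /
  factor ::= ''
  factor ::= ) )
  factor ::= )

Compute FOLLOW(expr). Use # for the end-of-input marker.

In stmts ::= expr ; ) ): add FIRST(; ) )) = { ; }.
In param ::= * expr decl: add FIRST(decl) = { /, ] }.
Union: FOLLOW(expr) = { /, ;, ] }.

{ /, ;, ] }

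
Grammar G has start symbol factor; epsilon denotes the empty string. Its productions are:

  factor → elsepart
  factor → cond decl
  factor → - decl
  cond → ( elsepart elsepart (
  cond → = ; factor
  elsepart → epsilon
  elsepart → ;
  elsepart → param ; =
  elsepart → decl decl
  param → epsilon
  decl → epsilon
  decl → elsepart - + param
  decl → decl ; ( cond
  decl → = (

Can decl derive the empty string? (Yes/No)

Yes

decl has an epsilon-production, so decl ⇒ epsilon.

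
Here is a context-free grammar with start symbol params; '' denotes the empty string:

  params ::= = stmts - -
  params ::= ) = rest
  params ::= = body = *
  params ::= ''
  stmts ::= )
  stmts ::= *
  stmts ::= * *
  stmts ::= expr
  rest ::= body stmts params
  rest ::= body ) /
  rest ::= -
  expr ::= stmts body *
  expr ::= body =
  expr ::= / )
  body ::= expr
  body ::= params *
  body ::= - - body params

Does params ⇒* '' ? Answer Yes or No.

Yes

params has an ''-production, so params ⇒ ''.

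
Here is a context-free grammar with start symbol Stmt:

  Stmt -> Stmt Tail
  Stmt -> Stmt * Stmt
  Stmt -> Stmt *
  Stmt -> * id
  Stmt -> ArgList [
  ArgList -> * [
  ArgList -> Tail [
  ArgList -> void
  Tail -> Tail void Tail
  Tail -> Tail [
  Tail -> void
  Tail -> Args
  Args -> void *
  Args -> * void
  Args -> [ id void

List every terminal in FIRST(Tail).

From Tail -> Tail void Tail: add FIRST(Tail) = { *, [, void }.
From Tail -> Tail [: add FIRST(Tail) = { *, [, void }.
Tail -> void contributes {void}.
From Tail -> Args: add FIRST(Args) = { *, [, void }.
Union: FIRST(Tail) = { *, [, void }.

{ *, [, void }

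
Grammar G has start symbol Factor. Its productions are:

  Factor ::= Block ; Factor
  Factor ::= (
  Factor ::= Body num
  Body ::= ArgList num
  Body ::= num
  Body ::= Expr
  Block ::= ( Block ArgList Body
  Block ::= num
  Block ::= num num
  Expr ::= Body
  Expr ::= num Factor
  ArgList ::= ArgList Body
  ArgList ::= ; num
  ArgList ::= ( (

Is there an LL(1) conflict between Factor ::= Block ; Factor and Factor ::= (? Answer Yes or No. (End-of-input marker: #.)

FIRST(Block ; Factor) = { (, num } and FIRST(() = { ( }.
Both contain (, so the two alternatives are not disjoint — LL(1) conflict.

Yes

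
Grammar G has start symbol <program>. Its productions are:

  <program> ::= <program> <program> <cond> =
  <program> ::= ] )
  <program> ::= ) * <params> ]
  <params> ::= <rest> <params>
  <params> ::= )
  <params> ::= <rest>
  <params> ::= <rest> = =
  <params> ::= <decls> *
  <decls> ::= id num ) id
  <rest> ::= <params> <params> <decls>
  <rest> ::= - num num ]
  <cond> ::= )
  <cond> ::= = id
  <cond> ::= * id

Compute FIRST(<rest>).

From <rest> ::= <params> <params> <decls>: add FIRST(<params>) = { ), -, id }.
<rest> ::= - num num ] contributes {-}.
Union: FIRST(<rest>) = { ), -, id }.

{ ), -, id }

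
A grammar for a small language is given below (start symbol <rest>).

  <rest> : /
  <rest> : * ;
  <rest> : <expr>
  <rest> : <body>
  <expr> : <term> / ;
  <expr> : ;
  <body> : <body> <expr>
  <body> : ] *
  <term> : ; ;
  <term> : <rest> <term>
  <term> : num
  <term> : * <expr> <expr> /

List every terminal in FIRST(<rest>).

<rest> : / contributes {/}.
<rest> : * ; contributes {*}.
From <rest> : <expr>: add FIRST(<expr>) = { *, /, ;, ], num }.
From <rest> : <body>: add FIRST(<body>) = { ] }.
Union: FIRST(<rest>) = { *, /, ;, ], num }.

{ *, /, ;, ], num }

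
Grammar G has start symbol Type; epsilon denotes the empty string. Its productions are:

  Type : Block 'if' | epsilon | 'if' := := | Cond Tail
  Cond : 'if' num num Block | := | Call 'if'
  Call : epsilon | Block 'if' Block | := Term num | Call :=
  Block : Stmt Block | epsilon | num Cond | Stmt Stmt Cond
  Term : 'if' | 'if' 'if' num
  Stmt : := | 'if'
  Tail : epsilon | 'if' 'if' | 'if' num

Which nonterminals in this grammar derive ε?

{ Block, Call, Tail, Type }

Directly nullable (have an epsilon-production): Type, Call, Block, Tail.
No other nonterminal has a production whose RHS symbols are all nullable.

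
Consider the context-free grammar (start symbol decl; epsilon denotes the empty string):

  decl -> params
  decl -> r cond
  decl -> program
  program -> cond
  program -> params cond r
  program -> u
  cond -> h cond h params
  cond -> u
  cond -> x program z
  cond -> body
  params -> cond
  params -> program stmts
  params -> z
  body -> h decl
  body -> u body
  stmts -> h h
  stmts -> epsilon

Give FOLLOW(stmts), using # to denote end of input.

In params -> program stmts: stmts is at the end, add FOLLOW(params) = { #, h, r, u, x, z }.
Union: FOLLOW(stmts) = { #, h, r, u, x, z }.

{ #, h, r, u, x, z }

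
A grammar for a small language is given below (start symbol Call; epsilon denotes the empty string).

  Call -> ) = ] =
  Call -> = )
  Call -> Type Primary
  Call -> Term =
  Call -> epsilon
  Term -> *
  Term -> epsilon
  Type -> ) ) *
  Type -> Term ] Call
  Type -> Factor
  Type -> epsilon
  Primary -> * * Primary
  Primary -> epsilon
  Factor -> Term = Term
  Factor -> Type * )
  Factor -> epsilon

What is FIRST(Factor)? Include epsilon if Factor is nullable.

From Factor -> Term = Term: Term nullable, take FIRST(Term) ∪ {=} = { *, = }.
From Factor -> Type * ): Type nullable, take FIRST(Type) ∪ {*} = { ), *, =, ] }.
Factor -> epsilon contributes epsilon.
Union: FIRST(Factor) = { ), *, =, ], epsilon }.

{ ), *, =, ], epsilon }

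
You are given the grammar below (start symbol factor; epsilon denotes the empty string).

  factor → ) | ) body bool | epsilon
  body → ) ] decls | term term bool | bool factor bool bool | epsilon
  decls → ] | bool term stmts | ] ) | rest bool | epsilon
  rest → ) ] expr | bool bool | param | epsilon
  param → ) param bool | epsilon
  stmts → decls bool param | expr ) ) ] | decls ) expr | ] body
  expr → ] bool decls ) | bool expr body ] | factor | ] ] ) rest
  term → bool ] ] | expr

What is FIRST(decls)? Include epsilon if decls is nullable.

decls → ] contributes {]}.
decls → bool term stmts contributes {bool}.
decls → ] ) contributes {]}.
From decls → rest bool: rest nullable, take FIRST(rest) ∪ {bool} = { ), bool }.
decls → epsilon contributes epsilon.
Union: FIRST(decls) = { ), ], bool, epsilon }.

{ ), ], bool, epsilon }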